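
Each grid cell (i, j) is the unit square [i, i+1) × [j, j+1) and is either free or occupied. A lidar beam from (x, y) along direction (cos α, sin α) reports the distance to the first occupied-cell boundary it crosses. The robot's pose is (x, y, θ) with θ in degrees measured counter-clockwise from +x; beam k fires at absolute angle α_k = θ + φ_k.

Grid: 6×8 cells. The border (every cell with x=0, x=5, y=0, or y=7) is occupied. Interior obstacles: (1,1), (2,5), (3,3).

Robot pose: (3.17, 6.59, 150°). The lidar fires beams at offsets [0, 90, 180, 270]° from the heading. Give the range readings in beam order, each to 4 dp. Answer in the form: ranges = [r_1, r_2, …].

beam 1: φ=0°, α=150°
  direction (-0.8660, 0.5000); cell (3,6); t to first gridline: x 0.1963, y 0.8200 (then +1.1547 / +2.0000)
    (2,6) via x @ 0.1963
    (2,7) via y @ 0.8200  # hit
  → r_1 = 0.8200
beam 2: φ=90°, α=240°
  direction (-0.5000, -0.8660); cell (3,6); t to first gridline: x 0.3400, y 0.6813 (then +2.0000 / +1.1547)
    (2,6) via x @ 0.3400
    (2,5) via y @ 0.6813  # hit
  → r_2 = 0.6813
beam 3: φ=180°, α=330°
  direction (0.8660, -0.5000); cell (3,6); t to first gridline: x 0.9584, y 1.1800 (then +1.1547 / +2.0000)
    (4,6) via x @ 0.9584
    (4,5) via y @ 1.1800
    (5,5) via x @ 2.1131  # hit
  → r_3 = 2.1131
beam 4: φ=270°, α=60°
  direction (0.5000, 0.8660); cell (3,6); t to first gridline: x 1.6600, y 0.4734 (then +2.0000 / +1.1547)
    (3,7) via y @ 0.4734  # hit
  → r_4 = 0.4734

ranges = [0.8200, 0.6813, 2.1131, 0.4734]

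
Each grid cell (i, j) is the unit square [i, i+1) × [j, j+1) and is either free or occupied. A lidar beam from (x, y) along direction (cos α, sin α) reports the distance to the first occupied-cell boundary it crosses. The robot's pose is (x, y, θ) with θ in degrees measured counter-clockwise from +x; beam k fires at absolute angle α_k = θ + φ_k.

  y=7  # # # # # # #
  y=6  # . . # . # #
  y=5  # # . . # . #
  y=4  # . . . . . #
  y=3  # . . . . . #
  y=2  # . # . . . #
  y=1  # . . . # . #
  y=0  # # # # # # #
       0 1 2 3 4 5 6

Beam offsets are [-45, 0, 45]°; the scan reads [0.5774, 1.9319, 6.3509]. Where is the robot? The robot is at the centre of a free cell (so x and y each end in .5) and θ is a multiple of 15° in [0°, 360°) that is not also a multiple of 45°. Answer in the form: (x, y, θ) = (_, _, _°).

The pose lattice has 24·16 = 384 candidates. Test each by forward raycasting.
  (5.5, 2.5, 195°): beam 1 = 5.0000 ≠ 0.5774 ✗
  (2.5, 3.5, 345°): beam 2 = 3.6235 ≠ 1.9319 ✗
  (5.5, 1.5, 60°): beam 1 = 0.5176 ≠ 0.5774 ✗
  …
  (5.5, 1.5, 75°): r_1=0.5774, r_2=1.9319, r_3=6.3509 — all match ✓
No second candidate reproduces the full scan.

(x, y, θ) = (5.5, 1.5, 75°)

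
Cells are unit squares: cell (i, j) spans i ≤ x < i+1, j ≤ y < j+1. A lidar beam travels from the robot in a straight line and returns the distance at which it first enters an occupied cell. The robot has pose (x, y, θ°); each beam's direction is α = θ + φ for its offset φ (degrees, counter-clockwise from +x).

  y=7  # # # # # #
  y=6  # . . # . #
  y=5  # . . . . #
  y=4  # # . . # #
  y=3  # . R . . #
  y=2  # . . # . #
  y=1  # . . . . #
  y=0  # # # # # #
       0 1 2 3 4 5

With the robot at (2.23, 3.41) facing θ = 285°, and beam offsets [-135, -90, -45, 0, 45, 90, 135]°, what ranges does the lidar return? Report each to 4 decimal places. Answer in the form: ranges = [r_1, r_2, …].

ranges = [1.1800, 1.2734, 2.4600, 2.4950, 0.8891, 2.2796, 2.9907]

beam 1: φ=-135°, α=150°
  d=(-0.8660,0.5000)  start (2,3)  tX=0.2656 tY=1.1800  stride 1/|dx|=1.1547 1/|dy|=2.0000
    cross x-line → (1,3), t=0.2656
    cross y-line → (1,4), t=1.1800 (wall)
  → r_1 = 1.1800
beam 2: φ=-90°, α=195°
  d=(-0.9659,-0.2588)  start (2,3)  tX=0.2381 tY=1.5841  stride 1/|dx|=1.0353 1/|dy|=3.8637
    cross x-line → (1,3), t=0.2381
    cross x-line → (0,3), t=1.2734 (wall)
  → r_2 = 1.2734
beam 3: φ=-45°, α=240°
  d=(-0.5000,-0.8660)  start (2,3)  tX=0.4600 tY=0.4734  stride 1/|dx|=2.0000 1/|dy|=1.1547
    cross x-line → (1,3), t=0.4600
    cross y-line → (1,2), t=0.4734
    cross y-line → (1,1), t=1.6281
    cross x-line → (0,1), t=2.4600 (wall)
  → r_3 = 2.4600
beam 4: φ=0°, α=285°
  d=(0.2588,-0.9659)  start (2,3)  tX=2.9751 tY=0.4245  stride 1/|dx|=3.8637 1/|dy|=1.0353
    cross y-line → (2,2), t=0.4245
    cross y-line → (2,1), t=1.4597
    cross y-line → (2,0), t=2.4950 (wall)
  → r_4 = 2.4950
beam 5: φ=45°, α=330°
  d=(0.8660,-0.5000)  start (2,3)  tX=0.8891 tY=0.8200  stride 1/|dx|=1.1547 1/|dy|=2.0000
    cross y-line → (2,2), t=0.8200
    cross x-line → (3,2), t=0.8891 (wall)
  → r_5 = 0.8891
beam 6: φ=90°, α=15°
  d=(0.9659,0.2588)  start (2,3)  tX=0.7972 tY=2.2796  stride 1/|dx|=1.0353 1/|dy|=3.8637
    cross x-line → (3,3), t=0.7972
    cross x-line → (4,3), t=1.8324
    cross y-line → (4,4), t=2.2796 (wall)
  → r_6 = 2.2796
beam 7: φ=135°, α=60°
  d=(0.5000,0.8660)  start (2,3)  tX=1.5400 tY=0.6813  stride 1/|dx|=2.0000 1/|dy|=1.1547
    cross y-line → (2,4), t=0.6813
    cross x-line → (3,4), t=1.5400
    cross y-line → (3,5), t=1.8360
    cross y-line → (3,6), t=2.9907 (wall)
  → r_7 = 2.9907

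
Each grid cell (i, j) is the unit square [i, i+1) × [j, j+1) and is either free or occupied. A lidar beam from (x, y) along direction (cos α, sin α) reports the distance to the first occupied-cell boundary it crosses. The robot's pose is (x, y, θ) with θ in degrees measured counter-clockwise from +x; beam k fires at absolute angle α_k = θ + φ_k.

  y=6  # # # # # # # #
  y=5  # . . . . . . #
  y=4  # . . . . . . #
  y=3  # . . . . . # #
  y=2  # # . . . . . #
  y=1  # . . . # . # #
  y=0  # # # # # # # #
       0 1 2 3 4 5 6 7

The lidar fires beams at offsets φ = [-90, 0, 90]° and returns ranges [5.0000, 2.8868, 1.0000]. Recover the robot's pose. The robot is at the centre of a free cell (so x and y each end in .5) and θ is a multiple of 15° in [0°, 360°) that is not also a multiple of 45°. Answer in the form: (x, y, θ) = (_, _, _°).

(x, y, θ) = (2.5, 3.5, 120°)

Enumerate (i+0.5, j+0.5, θ) over the 26 free cells and 16 admissible headings. For each, cast all 3 beams and compare to the given ranges.
  (5.5, 2.5, 150°): beam 1 = 1.0000 ≠ 5.0000 ✗
  (3.5, 4.5, 195°): beam 1 = 1.5529 ≠ 5.0000 ✗
  (4.5, 2.5, 345°): beam 1 = 0.5176 ≠ 5.0000 ✗
  (6.5, 2.5, 255°): beam 1 = 5.6940 ≠ 5.0000 ✗
  …
  (2.5, 3.5, 120°): r_1=5.0000, r_2=2.8868, r_3=1.0000 — all match ✓
Only this pose fits every beam.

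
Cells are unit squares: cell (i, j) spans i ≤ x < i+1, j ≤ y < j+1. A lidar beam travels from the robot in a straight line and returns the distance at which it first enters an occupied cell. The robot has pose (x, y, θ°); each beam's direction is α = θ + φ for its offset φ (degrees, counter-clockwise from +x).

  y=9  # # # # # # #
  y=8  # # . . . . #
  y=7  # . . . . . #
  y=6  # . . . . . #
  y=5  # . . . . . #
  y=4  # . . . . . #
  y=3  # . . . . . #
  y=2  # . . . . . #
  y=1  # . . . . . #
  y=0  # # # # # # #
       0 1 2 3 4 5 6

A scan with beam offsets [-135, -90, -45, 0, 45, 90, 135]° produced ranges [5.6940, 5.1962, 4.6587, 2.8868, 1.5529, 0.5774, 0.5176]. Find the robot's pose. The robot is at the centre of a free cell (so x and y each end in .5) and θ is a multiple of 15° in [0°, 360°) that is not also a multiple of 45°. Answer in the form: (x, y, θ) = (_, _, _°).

Candidates: 39 free-cell centres × 16 headings = 624 poses. Raycast each; keep the one whose scan matches to 4 dp.
  (3.5, 5.5, 75°): beam 1 = 5.0000 ≠ 5.6940 ✗
  (3.5, 1.5, 15°): beam 1 = 0.5774 ≠ 5.6940 ✗
  (2.5, 5.5, 60°): beam 1 = 4.6587 ≠ 5.6940 ✗
  (4.5, 8.5, 240°): beam 1 = 0.5176 ≠ 5.6940 ✗
  …
  (1.5, 6.5, 60°): r_1=5.6940, r_2=5.1962, r_3=4.6587, r_4=2.8868, r_5=1.5529, r_6=0.5774, r_7=0.5176 — all match ✓
Unique over the lattice → pose = (1.5, 6.5, 60°).

(x, y, θ) = (1.5, 6.5, 60°)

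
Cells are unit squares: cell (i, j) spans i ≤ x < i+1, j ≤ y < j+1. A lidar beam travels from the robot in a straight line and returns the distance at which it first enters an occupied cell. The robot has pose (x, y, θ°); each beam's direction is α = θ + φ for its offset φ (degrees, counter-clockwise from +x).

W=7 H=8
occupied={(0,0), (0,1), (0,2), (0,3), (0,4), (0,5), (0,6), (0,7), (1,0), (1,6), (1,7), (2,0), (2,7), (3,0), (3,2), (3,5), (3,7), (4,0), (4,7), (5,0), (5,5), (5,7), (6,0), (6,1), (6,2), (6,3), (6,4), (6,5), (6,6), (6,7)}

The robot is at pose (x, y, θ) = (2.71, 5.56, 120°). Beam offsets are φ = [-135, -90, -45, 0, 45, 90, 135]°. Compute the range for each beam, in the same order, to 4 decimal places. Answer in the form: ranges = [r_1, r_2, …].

ranges = [0.3002, 0.3349, 1.4908, 1.4200, 1.7000, 1.9745, 4.7209]

beam 1: φ=-135°, α=345°
  d=(0.9659,-0.2588)  start (2,5)  tX=0.3002 tY=2.1637  stride 1/|dx|=1.0353 1/|dy|=3.8637
    cross x-line → (3,5), t=0.3002 (wall)
  → r_1 = 0.3002
beam 2: φ=-90°, α=30°
  d=(0.8660,0.5000)  start (2,5)  tX=0.3349 tY=0.8800  stride 1/|dx|=1.1547 1/|dy|=2.0000
    cross x-line → (3,5), t=0.3349 (wall)
  → r_2 = 0.3349
beam 3: φ=-45°, α=75°
  d=(0.2588,0.9659)  start (2,5)  tX=1.1205 tY=0.4555  stride 1/|dx|=3.8637 1/|dy|=1.0353
    cross y-line → (2,6), t=0.4555
    cross x-line → (3,6), t=1.1205
    cross y-line → (3,7), t=1.4908 (wall)
  → r_3 = 1.4908
beam 4: φ=0°, α=120°
  d=(-0.5000,0.8660)  start (2,5)  tX=1.4200 tY=0.5081  stride 1/|dx|=2.0000 1/|dy|=1.1547
    cross y-line → (2,6), t=0.5081
    cross x-line → (1,6), t=1.4200 (wall)
  → r_4 = 1.4200
beam 5: φ=45°, α=165°
  d=(-0.9659,0.2588)  start (2,5)  tX=0.7350 tY=1.7000  stride 1/|dx|=1.0353 1/|dy|=3.8637
    cross x-line → (1,5), t=0.7350
    cross y-line → (1,6), t=1.7000 (wall)
  → r_5 = 1.7000
beam 6: φ=90°, α=210°
  d=(-0.8660,-0.5000)  start (2,5)  tX=0.8198 tY=1.1200  stride 1/|dx|=1.1547 1/|dy|=2.0000
    cross x-line → (1,5), t=0.8198
    cross y-line → (1,4), t=1.1200
    cross x-line → (0,4), t=1.9745 (wall)
  → r_6 = 1.9745
beam 7: φ=135°, α=255°
  d=(-0.2588,-0.9659)  start (2,5)  tX=2.7432 tY=0.5798  stride 1/|dx|=3.8637 1/|dy|=1.0353
    cross y-line → (2,4), t=0.5798
    cross y-line → (2,3), t=1.6150
    cross y-line → (2,2), t=2.6503
    cross x-line → (1,2), t=2.7432
    cross y-line → (1,1), t=3.6856
    cross y-line → (1,0), t=4.7209 (wall)
  → r_7 = 4.7209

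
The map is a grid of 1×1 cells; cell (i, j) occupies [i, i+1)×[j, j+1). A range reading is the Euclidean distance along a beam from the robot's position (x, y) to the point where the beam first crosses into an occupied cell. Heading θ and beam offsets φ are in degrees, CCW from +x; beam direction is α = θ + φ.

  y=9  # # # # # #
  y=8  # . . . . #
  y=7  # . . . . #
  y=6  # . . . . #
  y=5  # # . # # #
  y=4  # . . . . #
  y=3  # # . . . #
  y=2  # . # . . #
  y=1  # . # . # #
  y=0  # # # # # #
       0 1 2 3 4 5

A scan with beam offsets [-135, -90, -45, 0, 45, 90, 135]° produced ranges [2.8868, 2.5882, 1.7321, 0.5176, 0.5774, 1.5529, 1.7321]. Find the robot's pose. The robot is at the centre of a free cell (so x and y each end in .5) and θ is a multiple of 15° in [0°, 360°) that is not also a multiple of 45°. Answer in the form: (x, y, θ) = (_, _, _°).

(x, y, θ) = (3.5, 6.5, 255°)

The pose lattice has 25·16 = 400 candidates. Test each by forward raycasting.
  (2.5, 3.5, 240°): beam 1 = 1.9319 ≠ 2.8868 ✗
  (2.5, 5.5, 165°): beam 1 = 0.5774 ≠ 2.8868 ✗
  (2.5, 7.5, 330°): beam 1 = 1.5529 ≠ 2.8868 ✗
  (1.5, 1.5, 15°): beam 1 = 0.5774 ≠ 2.8868 ✗
  …
  (3.5, 6.5, 255°): r_1=2.8868, r_2=2.5882, r_3=1.7321, r_4=0.5176, r_5=0.5774, r_6=1.5529, r_7=1.7321 — all match ✓
No second candidate reproduces the full scan.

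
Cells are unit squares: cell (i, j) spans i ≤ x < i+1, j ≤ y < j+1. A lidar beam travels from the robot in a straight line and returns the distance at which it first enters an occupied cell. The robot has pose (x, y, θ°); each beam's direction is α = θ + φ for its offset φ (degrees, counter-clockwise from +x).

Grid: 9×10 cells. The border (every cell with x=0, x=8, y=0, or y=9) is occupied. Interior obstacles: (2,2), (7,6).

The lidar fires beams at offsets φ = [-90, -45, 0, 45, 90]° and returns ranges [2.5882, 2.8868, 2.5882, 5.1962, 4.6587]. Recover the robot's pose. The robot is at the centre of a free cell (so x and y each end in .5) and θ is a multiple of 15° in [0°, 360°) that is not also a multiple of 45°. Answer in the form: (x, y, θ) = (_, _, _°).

Candidates: 54 free-cell centres × 16 headings = 864 poses. Raycast each; keep the one whose scan matches to 4 dp.
  (2.5, 5.5, 150°): beam 1 = 4.0415 ≠ 2.5882 ✗
  (3.5, 5.5, 105°): beam 1 = 3.6235 ≠ 2.5882 ✗
  (4.5, 1.5, 210°): beam 1 = 7.0000 ≠ 2.5882 ✗
  …
  (3.5, 5.5, 255°): r_1=2.5882, r_2=2.8868, r_3=2.5882, r_4=5.1962, r_5=4.6587 — all match ✓
Unique over the lattice → pose = (3.5, 5.5, 255°).

(x, y, θ) = (3.5, 5.5, 255°)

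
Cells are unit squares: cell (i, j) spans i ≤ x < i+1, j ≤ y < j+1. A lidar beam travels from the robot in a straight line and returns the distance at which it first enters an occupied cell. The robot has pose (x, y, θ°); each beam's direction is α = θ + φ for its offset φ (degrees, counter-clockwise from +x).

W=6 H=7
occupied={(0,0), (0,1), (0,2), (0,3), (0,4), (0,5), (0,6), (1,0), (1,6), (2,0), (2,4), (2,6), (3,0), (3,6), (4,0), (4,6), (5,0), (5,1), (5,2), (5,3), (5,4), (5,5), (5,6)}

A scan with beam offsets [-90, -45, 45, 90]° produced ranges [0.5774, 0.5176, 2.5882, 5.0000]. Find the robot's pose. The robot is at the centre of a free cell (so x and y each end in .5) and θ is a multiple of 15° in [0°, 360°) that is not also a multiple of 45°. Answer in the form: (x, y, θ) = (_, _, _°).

(x, y, θ) = (2.5, 1.5, 330°)

Candidates: 19 free-cell centres × 16 headings = 304 poses. Raycast each; keep the one whose scan matches to 4 dp.
  (2.5, 2.5, 75°): beam 1 = 2.5882 ≠ 0.5774 ✗
  (3.5, 3.5, 345°): beam 1 = 2.5882 ≠ 0.5774 ✗
  (2.5, 2.5, 15°): beam 1 = 1.5529 ≠ 0.5774 ✗
  …
  (2.5, 1.5, 330°): r_1=0.5774, r_2=0.5176, r_3=2.5882, r_4=5.0000 — all match ✓
Only this pose fits every beam.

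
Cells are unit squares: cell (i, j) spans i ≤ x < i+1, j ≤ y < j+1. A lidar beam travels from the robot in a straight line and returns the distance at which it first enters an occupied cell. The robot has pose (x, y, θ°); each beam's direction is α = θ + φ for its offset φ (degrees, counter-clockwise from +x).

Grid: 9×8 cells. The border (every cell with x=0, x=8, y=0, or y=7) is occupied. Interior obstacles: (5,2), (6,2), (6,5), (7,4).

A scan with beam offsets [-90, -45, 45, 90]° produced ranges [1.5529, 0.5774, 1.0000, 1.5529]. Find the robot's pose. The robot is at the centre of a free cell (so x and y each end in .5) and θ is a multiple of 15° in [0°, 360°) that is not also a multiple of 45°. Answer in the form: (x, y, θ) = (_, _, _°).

(x, y, θ) = (7.5, 2.5, 15°)

Candidates: 38 free-cell centres × 16 headings = 608 poses. Raycast each; keep the one whose scan matches to 4 dp.
  (1.5, 2.5, 15°): beam 2 = 3.0000 ≠ 0.5774 ✗
  (3.5, 2.5, 60°): beam 1 = 3.0000 ≠ 1.5529 ✗
  (5.5, 3.5, 195°): beam 1 = 3.6235 ≠ 1.5529 ✗
  (2.5, 5.5, 345°): beam 1 = 4.6587 ≠ 1.5529 ✗
  (1.5, 5.5, 60°): beam 1 = 5.0000 ≠ 1.5529 ✗
  …
  (7.5, 2.5, 15°): r_1=1.5529, r_2=0.5774, r_3=1.0000, r_4=1.5529 — all match ✓
Only this pose fits every beam.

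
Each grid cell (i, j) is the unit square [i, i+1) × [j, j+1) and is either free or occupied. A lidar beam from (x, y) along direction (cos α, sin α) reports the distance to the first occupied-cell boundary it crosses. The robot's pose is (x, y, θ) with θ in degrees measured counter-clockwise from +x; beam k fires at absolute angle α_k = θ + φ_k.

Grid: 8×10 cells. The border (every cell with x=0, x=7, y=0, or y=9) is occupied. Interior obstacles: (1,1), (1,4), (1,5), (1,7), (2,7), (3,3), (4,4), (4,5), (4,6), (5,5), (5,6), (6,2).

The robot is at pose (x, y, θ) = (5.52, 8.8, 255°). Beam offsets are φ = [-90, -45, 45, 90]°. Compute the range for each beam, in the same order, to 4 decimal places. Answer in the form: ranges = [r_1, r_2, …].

ranges = [0.7727, 2.9098, 2.9600, 1.5322]

beam 1: φ=-90°, α=165°
  dir = (cos 165°, sin 165°) = (-0.9659, 0.2588); from cell (5,8)
  next x-line at t=0.5383, next y-line at t=0.7727; Δt_x=1.0353, Δt_y=3.8637
    x: enter (4,8) at t=0.5383
    y: enter (4,9) at t=0.7727 ← occupied
  → r_1 = 0.7727
beam 2: φ=-45°, α=210°
  dir = (cos 210°, sin 210°) = (-0.8660, -0.5000); from cell (5,8)
  next x-line at t=0.6004, next y-line at t=1.6000; Δt_x=1.1547, Δt_y=2.0000
    x: enter (4,8) at t=0.6004
    y: enter (4,7) at t=1.6000
    x: enter (3,7) at t=1.7551
    x: enter (2,7) at t=2.9098 ← occupied
  → r_2 = 2.9098
beam 3: φ=45°, α=300°
  dir = (cos 300°, sin 300°) = (0.5000, -0.8660); from cell (5,8)
  next x-line at t=0.9600, next y-line at t=0.9238; Δt_x=2.0000, Δt_y=1.1547
    y: enter (5,7) at t=0.9238
    x: enter (6,7) at t=0.9600
    y: enter (6,6) at t=2.0785
    x: enter (7,6) at t=2.9600 ← occupied
  → r_3 = 2.9600
beam 4: φ=90°, α=345°
  dir = (cos 345°, sin 345°) = (0.9659, -0.2588); from cell (5,8)
  next x-line at t=0.4969, next y-line at t=3.0910; Δt_x=1.0353, Δt_y=3.8637
    x: enter (6,8) at t=0.4969
    x: enter (7,8) at t=1.5322 ← occupied
  → r_4 = 1.5322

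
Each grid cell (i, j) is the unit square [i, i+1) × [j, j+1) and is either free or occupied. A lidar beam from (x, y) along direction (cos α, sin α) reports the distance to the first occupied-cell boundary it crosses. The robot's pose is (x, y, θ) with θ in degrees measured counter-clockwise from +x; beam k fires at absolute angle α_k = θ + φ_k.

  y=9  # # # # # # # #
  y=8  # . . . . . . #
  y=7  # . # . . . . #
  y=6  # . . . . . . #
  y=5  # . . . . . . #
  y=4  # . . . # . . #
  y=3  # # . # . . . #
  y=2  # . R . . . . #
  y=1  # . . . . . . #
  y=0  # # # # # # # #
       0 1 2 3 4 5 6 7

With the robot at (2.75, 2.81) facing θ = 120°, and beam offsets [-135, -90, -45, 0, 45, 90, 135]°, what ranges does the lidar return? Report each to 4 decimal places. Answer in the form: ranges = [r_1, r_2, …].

beam 1: φ=-135°, α=345°
  d=(0.9659,-0.2588)  start (2,2)  tX=0.2588 tY=3.1296  stride 1/|dx|=1.0353 1/|dy|=3.8637
    cross x-line → (3,2), t=0.2588
    cross x-line → (4,2), t=1.2941
    cross x-line → (5,2), t=2.3294
    cross y-line → (5,1), t=3.1296
    cross x-line → (6,1), t=3.3646
    cross x-line → (7,1), t=4.3999 (wall)
  → r_1 = 4.3999
beam 2: φ=-90°, α=30°
  d=(0.8660,0.5000)  start (2,2)  tX=0.2887 tY=0.3800  stride 1/|dx|=1.1547 1/|dy|=2.0000
    cross x-line → (3,2), t=0.2887
    cross y-line → (3,3), t=0.3800 (wall)
  → r_2 = 0.3800
beam 3: φ=-45°, α=75°
  d=(0.2588,0.9659)  start (2,2)  tX=0.9659 tY=0.1967  stride 1/|dx|=3.8637 1/|dy|=1.0353
    cross y-line → (2,3), t=0.1967
    cross x-line → (3,3), t=0.9659 (wall)
  → r_3 = 0.9659
beam 4: φ=0°, α=120°
  d=(-0.5000,0.8660)  start (2,2)  tX=1.5000 tY=0.2194  stride 1/|dx|=2.0000 1/|dy|=1.1547
    cross y-line → (2,3), t=0.2194
    cross y-line → (2,4), t=1.3741
    cross x-line → (1,4), t=1.5000
    cross y-line → (1,5), t=2.5288
    cross x-line → (0,5), t=3.5000 (wall)
  → r_4 = 3.5000
beam 5: φ=45°, α=165°
  d=(-0.9659,0.2588)  start (2,2)  tX=0.7765 tY=0.7341  stride 1/|dx|=1.0353 1/|dy|=3.8637
    cross y-line → (2,3), t=0.7341
    cross x-line → (1,3), t=0.7765 (wall)
  → r_5 = 0.7765
beam 6: φ=90°, α=210°
  d=(-0.8660,-0.5000)  start (2,2)  tX=0.8660 tY=1.6200  stride 1/|dx|=1.1547 1/|dy|=2.0000
    cross x-line → (1,2), t=0.8660
    cross y-line → (1,1), t=1.6200
    cross x-line → (0,1), t=2.0207 (wall)
  → r_6 = 2.0207
beam 7: φ=135°, α=255°
  d=(-0.2588,-0.9659)  start (2,2)  tX=2.8978 tY=0.8386  stride 1/|dx|=3.8637 1/|dy|=1.0353
    cross y-line → (2,1), t=0.8386
    cross y-line → (2,0), t=1.8738 (wall)
  → r_7 = 1.8738

ranges = [4.3999, 0.3800, 0.9659, 3.5000, 0.7765, 2.0207, 1.8738]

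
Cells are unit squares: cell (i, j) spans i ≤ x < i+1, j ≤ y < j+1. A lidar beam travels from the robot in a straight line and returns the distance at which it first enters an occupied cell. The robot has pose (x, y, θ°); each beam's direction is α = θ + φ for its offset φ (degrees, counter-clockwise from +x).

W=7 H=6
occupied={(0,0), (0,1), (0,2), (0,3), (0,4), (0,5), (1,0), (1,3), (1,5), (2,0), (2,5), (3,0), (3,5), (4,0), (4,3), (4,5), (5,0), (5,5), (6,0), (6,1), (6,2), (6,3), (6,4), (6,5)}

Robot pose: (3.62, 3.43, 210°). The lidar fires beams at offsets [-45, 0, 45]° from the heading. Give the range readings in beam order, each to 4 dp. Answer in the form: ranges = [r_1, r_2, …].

ranges = [1.6771, 3.0253, 2.5157]

beam 1: φ=-45°, α=165°
  direction (-0.9659, 0.2588); cell (3,3); t to first gridline: x 0.6419, y 2.2023 (then +1.0353 / +3.8637)
    (2,3) via x @ 0.6419
    (1,3) via x @ 1.6771  # hit
  → r_1 = 1.6771
beam 2: φ=0°, α=210°
  direction (-0.8660, -0.5000); cell (3,3); t to first gridline: x 0.7159, y 0.8600 (then +1.1547 / +2.0000)
    (2,3) via x @ 0.7159
    (2,2) via y @ 0.8600
    (1,2) via x @ 1.8706
    (1,1) via y @ 2.8600
    (0,1) via x @ 3.0253  # hit
  → r_2 = 3.0253
beam 3: φ=45°, α=255°
  direction (-0.2588, -0.9659); cell (3,3); t to first gridline: x 2.3955, y 0.4452 (then +3.8637 / +1.0353)
    (3,2) via y @ 0.4452
    (3,1) via y @ 1.4804
    (2,1) via x @ 2.3955
    (2,0) via y @ 2.5157  # hit
  → r_3 = 2.5157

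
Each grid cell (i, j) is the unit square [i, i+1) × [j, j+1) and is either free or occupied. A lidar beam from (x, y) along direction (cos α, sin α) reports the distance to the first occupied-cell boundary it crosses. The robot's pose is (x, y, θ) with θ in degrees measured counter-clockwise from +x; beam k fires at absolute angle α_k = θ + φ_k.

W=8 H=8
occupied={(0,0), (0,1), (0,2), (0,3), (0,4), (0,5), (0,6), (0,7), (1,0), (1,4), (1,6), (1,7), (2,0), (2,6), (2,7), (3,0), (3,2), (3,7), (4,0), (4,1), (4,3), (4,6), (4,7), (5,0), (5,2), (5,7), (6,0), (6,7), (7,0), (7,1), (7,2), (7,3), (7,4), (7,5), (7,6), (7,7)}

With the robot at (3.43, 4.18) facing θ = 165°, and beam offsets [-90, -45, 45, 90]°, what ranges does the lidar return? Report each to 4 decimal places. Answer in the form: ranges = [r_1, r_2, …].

ranges = [2.2023, 2.1016, 2.8059, 1.2216]

beam 1: φ=-90°, α=75°
  dir = (cos 75°, sin 75°) = (0.2588, 0.9659); from cell (3,4)
  next x-line at t=2.2023, next y-line at t=0.8489; Δt_x=3.8637, Δt_y=1.0353
    y: enter (3,5) at t=0.8489
    y: enter (3,6) at t=1.8842
    x: enter (4,6) at t=2.2023 ← occupied
  → r_1 = 2.2023
beam 2: φ=-45°, α=120°
  dir = (cos 120°, sin 120°) = (-0.5000, 0.8660); from cell (3,4)
  next x-line at t=0.8600, next y-line at t=0.9469; Δt_x=2.0000, Δt_y=1.1547
    x: enter (2,4) at t=0.8600
    y: enter (2,5) at t=0.9469
    y: enter (2,6) at t=2.1016 ← occupied
  → r_2 = 2.1016
beam 3: φ=45°, α=210°
  dir = (cos 210°, sin 210°) = (-0.8660, -0.5000); from cell (3,4)
  next x-line at t=0.4965, next y-line at t=0.3600; Δt_x=1.1547, Δt_y=2.0000
    y: enter (3,3) at t=0.3600
    x: enter (2,3) at t=0.4965
    x: enter (1,3) at t=1.6512
    y: enter (1,2) at t=2.3600
    x: enter (0,2) at t=2.8059 ← occupied
  → r_3 = 2.8059
beam 4: φ=90°, α=255°
  dir = (cos 255°, sin 255°) = (-0.2588, -0.9659); from cell (3,4)
  next x-line at t=1.6614, next y-line at t=0.1863; Δt_x=3.8637, Δt_y=1.0353
    y: enter (3,3) at t=0.1863
    y: enter (3,2) at t=1.2216 ← occupied
  → r_4 = 1.2216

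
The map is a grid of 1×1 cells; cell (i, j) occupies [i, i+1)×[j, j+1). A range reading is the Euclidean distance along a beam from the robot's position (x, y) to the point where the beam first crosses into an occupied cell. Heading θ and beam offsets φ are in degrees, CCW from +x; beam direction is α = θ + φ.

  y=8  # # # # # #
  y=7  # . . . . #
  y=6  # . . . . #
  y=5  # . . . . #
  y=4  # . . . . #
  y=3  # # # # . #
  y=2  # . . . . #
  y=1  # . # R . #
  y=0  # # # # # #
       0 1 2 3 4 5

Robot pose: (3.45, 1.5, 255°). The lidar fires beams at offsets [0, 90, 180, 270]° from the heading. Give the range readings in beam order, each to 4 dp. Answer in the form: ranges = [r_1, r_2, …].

beam 1: φ=0°, α=255°
  d=(-0.2588,-0.9659)  start (3,1)  tX=1.7387 tY=0.5176  stride 1/|dx|=3.8637 1/|dy|=1.0353
    cross y-line → (3,0), t=0.5176 (wall)
  → r_1 = 0.5176
beam 2: φ=90°, α=345°
  d=(0.9659,-0.2588)  start (3,1)  tX=0.5694 tY=1.9319  stride 1/|dx|=1.0353 1/|dy|=3.8637
    cross x-line → (4,1), t=0.5694
    cross x-line → (5,1), t=1.6047 (wall)
  → r_2 = 1.6047
beam 3: φ=180°, α=75°
  d=(0.2588,0.9659)  start (3,1)  tX=2.1250 tY=0.5176  stride 1/|dx|=3.8637 1/|dy|=1.0353
    cross y-line → (3,2), t=0.5176
    cross y-line → (3,3), t=1.5529 (wall)
  → r_3 = 1.5529
beam 4: φ=270°, α=165°
  d=(-0.9659,0.2588)  start (3,1)  tX=0.4659 tY=1.9319  stride 1/|dx|=1.0353 1/|dy|=3.8637
    cross x-line → (2,1), t=0.4659 (wall)
  → r_4 = 0.4659

ranges = [0.5176, 1.6047, 1.5529, 0.4659]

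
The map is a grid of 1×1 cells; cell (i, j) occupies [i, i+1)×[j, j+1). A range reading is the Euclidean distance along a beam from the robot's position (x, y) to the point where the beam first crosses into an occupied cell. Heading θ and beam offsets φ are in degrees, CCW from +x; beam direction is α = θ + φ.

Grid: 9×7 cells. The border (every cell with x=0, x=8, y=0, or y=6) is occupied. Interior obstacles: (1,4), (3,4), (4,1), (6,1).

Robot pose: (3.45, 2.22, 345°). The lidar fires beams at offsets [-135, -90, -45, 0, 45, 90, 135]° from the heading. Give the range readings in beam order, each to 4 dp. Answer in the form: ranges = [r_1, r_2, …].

ranges = [2.4400, 1.2630, 1.1000, 0.8500, 5.2539, 1.8428, 2.9000]

beam 1: φ=-135°, α=210°
  dir = (cos 210°, sin 210°) = (-0.8660, -0.5000); from cell (3,2)
  next x-line at t=0.5196, next y-line at t=0.4400; Δt_x=1.1547, Δt_y=2.0000
    y: enter (3,1) at t=0.4400
    x: enter (2,1) at t=0.5196
    x: enter (1,1) at t=1.6743
    y: enter (1,0) at t=2.4400 ← occupied
  → r_1 = 2.4400
beam 2: φ=-90°, α=255°
  dir = (cos 255°, sin 255°) = (-0.2588, -0.9659); from cell (3,2)
  next x-line at t=1.7387, next y-line at t=0.2278; Δt_x=3.8637, Δt_y=1.0353
    y: enter (3,1) at t=0.2278
    y: enter (3,0) at t=1.2630 ← occupied
  → r_2 = 1.2630
beam 3: φ=-45°, α=300°
  dir = (cos 300°, sin 300°) = (0.5000, -0.8660); from cell (3,2)
  next x-line at t=1.1000, next y-line at t=0.2540; Δt_x=2.0000, Δt_y=1.1547
    y: enter (3,1) at t=0.2540
    x: enter (4,1) at t=1.1000 ← occupied
  → r_3 = 1.1000
beam 4: φ=0°, α=345°
  dir = (cos 345°, sin 345°) = (0.9659, -0.2588); from cell (3,2)
  next x-line at t=0.5694, next y-line at t=0.8500; Δt_x=1.0353, Δt_y=3.8637
    x: enter (4,2) at t=0.5694
    y: enter (4,1) at t=0.8500 ← occupied
  → r_4 = 0.8500
beam 5: φ=45°, α=30°
  dir = (cos 30°, sin 30°) = (0.8660, 0.5000); from cell (3,2)
  next x-line at t=0.6351, next y-line at t=1.5600; Δt_x=1.1547, Δt_y=2.0000
    x: enter (4,2) at t=0.6351
    y: enter (4,3) at t=1.5600
    x: enter (5,3) at t=1.7898
    x: enter (6,3) at t=2.9445
    y: enter (6,4) at t=3.5600
    x: enter (7,4) at t=4.0992
    x: enter (8,4) at t=5.2539 ← occupied
  → r_5 = 5.2539
beam 6: φ=90°, α=75°
  dir = (cos 75°, sin 75°) = (0.2588, 0.9659); from cell (3,2)
  next x-line at t=2.1250, next y-line at t=0.8075; Δt_x=3.8637, Δt_y=1.0353
    y: enter (3,3) at t=0.8075
    y: enter (3,4) at t=1.8428 ← occupied
  → r_6 = 1.8428
beam 7: φ=135°, α=120°
  dir = (cos 120°, sin 120°) = (-0.5000, 0.8660); from cell (3,2)
  next x-line at t=0.9000, next y-line at t=0.9007; Δt_x=2.0000, Δt_y=1.1547
    x: enter (2,2) at t=0.9000
    y: enter (2,3) at t=0.9007
    y: enter (2,4) at t=2.0554
    x: enter (1,4) at t=2.9000 ← occupied
  → r_7 = 2.9000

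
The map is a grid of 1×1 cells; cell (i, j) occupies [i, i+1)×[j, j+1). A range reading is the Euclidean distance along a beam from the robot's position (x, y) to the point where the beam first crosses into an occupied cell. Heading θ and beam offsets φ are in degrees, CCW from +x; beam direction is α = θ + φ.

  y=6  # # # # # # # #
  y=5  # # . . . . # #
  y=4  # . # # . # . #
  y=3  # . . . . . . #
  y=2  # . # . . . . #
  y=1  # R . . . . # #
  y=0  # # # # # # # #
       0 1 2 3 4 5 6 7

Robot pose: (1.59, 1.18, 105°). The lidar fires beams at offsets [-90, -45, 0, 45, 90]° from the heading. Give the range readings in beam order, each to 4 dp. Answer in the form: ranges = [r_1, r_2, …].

beam 1: φ=-90°, α=15°
  dir = (cos 15°, sin 15°) = (0.9659, 0.2588); from cell (1,1)
  next x-line at t=0.4245, next y-line at t=3.1682; Δt_x=1.0353, Δt_y=3.8637
    x: enter (2,1) at t=0.4245
    x: enter (3,1) at t=1.4597
    x: enter (4,1) at t=2.4950
    y: enter (4,2) at t=3.1682
    x: enter (5,2) at t=3.5303
    x: enter (6,2) at t=4.5656
    x: enter (7,2) at t=5.6008 ← occupied
  → r_1 = 5.6008
beam 2: φ=-45°, α=60°
  dir = (cos 60°, sin 60°) = (0.5000, 0.8660); from cell (1,1)
  next x-line at t=0.8200, next y-line at t=0.9469; Δt_x=2.0000, Δt_y=1.1547
    x: enter (2,1) at t=0.8200
    y: enter (2,2) at t=0.9469 ← occupied
  → r_2 = 0.9469
beam 3: φ=0°, α=105°
  dir = (cos 105°, sin 105°) = (-0.2588, 0.9659); from cell (1,1)
  next x-line at t=2.2796, next y-line at t=0.8489; Δt_x=3.8637, Δt_y=1.0353
    y: enter (1,2) at t=0.8489
    y: enter (1,3) at t=1.8842
    x: enter (0,3) at t=2.2796 ← occupied
  → r_3 = 2.2796
beam 4: φ=45°, α=150°
  dir = (cos 150°, sin 150°) = (-0.8660, 0.5000); from cell (1,1)
  next x-line at t=0.6813, next y-line at t=1.6400; Δt_x=1.1547, Δt_y=2.0000
    x: enter (0,1) at t=0.6813 ← occupied
  → r_4 = 0.6813
beam 5: φ=90°, α=195°
  dir = (cos 195°, sin 195°) = (-0.9659, -0.2588); from cell (1,1)
  next x-line at t=0.6108, next y-line at t=0.6955; Δt_x=1.0353, Δt_y=3.8637
    x: enter (0,1) at t=0.6108 ← occupied
  → r_5 = 0.6108

ranges = [5.6008, 0.9469, 2.2796, 0.6813, 0.6108]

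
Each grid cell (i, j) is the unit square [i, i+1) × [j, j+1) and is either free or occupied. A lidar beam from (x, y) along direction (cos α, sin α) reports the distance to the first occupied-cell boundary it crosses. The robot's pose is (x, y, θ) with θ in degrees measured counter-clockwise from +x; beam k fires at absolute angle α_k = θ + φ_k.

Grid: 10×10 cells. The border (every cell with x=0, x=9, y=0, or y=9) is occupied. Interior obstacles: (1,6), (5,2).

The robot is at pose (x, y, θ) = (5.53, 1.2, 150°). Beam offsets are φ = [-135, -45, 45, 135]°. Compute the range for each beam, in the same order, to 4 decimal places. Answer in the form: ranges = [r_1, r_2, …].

beam 1: φ=-135°, α=15°
  dir = (cos 15°, sin 15°) = (0.9659, 0.2588); from cell (5,1)
  next x-line at t=0.4866, next y-line at t=3.0910; Δt_x=1.0353, Δt_y=3.8637
    x: enter (6,1) at t=0.4866
    x: enter (7,1) at t=1.5219
    x: enter (8,1) at t=2.5571
    y: enter (8,2) at t=3.0910
    x: enter (9,2) at t=3.5924 ← occupied
  → r_1 = 3.5924
beam 2: φ=-45°, α=105°
  dir = (cos 105°, sin 105°) = (-0.2588, 0.9659); from cell (5,1)
  next x-line at t=2.0478, next y-line at t=0.8282; Δt_x=3.8637, Δt_y=1.0353
    y: enter (5,2) at t=0.8282 ← occupied
  → r_2 = 0.8282
beam 3: φ=45°, α=195°
  dir = (cos 195°, sin 195°) = (-0.9659, -0.2588); from cell (5,1)
  next x-line at t=0.5487, next y-line at t=0.7727; Δt_x=1.0353, Δt_y=3.8637
    x: enter (4,1) at t=0.5487
    y: enter (4,0) at t=0.7727 ← occupied
  → r_3 = 0.7727
beam 4: φ=135°, α=285°
  dir = (cos 285°, sin 285°) = (0.2588, -0.9659); from cell (5,1)
  next x-line at t=1.8159, next y-line at t=0.2071; Δt_x=3.8637, Δt_y=1.0353
    y: enter (5,0) at t=0.2071 ← occupied
  → r_4 = 0.2071

ranges = [3.5924, 0.8282, 0.7727, 0.2071]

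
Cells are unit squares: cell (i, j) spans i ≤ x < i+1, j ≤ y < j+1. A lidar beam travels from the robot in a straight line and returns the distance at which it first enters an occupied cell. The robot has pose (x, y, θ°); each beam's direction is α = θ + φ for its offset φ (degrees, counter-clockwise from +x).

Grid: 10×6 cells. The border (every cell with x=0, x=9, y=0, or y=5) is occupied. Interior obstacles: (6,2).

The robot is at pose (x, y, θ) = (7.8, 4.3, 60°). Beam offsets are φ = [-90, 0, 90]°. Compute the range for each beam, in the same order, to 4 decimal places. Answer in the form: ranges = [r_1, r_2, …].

beam 1: φ=-90°, α=330°
  dir = (cos 330°, sin 330°) = (0.8660, -0.5000); from cell (7,4)
  next x-line at t=0.2309, next y-line at t=0.6000; Δt_x=1.1547, Δt_y=2.0000
    x: enter (8,4) at t=0.2309
    y: enter (8,3) at t=0.6000
    x: enter (9,3) at t=1.3856 ← occupied
  → r_1 = 1.3856
beam 2: φ=0°, α=60°
  dir = (cos 60°, sin 60°) = (0.5000, 0.8660); from cell (7,4)
  next x-line at t=0.4000, next y-line at t=0.8083; Δt_x=2.0000, Δt_y=1.1547
    x: enter (8,4) at t=0.4000
    y: enter (8,5) at t=0.8083 ← occupied
  → r_2 = 0.8083
beam 3: φ=90°, α=150°
  dir = (cos 150°, sin 150°) = (-0.8660, 0.5000); from cell (7,4)
  next x-line at t=0.9238, next y-line at t=1.4000; Δt_x=1.1547, Δt_y=2.0000
    x: enter (6,4) at t=0.9238
    y: enter (6,5) at t=1.4000 ← occupied
  → r_3 = 1.4000

ranges = [1.3856, 0.8083, 1.4000]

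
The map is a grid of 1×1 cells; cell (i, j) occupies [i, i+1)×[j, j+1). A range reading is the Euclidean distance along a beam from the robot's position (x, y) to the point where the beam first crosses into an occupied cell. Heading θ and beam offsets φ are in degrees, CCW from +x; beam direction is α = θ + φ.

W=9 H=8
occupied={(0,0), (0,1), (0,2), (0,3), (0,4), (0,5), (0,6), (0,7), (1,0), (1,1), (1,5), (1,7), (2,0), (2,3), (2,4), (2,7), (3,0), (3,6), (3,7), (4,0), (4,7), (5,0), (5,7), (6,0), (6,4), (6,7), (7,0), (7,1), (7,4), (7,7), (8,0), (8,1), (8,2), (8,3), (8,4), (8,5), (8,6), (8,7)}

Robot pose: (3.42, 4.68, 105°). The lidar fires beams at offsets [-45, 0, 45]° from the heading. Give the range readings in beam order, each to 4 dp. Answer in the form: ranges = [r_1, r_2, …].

ranges = [2.6789, 1.3666, 0.4850]

beam 1: φ=-45°, α=60°
  cosα=0.5000 sinα=0.8660 | (3,4) | tMaxX 1.1600 tMaxY 0.3695 | tΔX 2.0000 tΔY 1.1547
    t=0.3695 [y] (3,5)
    t=1.1600 [x] (4,5)
    t=1.5242 [y] (4,6)
    t=2.6789 [y] (4,7) — stop
  → r_1 = 2.6789
beam 2: φ=0°, α=105°
  cosα=-0.2588 sinα=0.9659 | (3,4) | tMaxX 1.6228 tMaxY 0.3313 | tΔX 3.8637 tΔY 1.0353
    t=0.3313 [y] (3,5)
    t=1.3666 [y] (3,6) — stop
  → r_2 = 1.3666
beam 3: φ=45°, α=150°
  cosα=-0.8660 sinα=0.5000 | (3,4) | tMaxX 0.4850 tMaxY 0.6400 | tΔX 1.1547 tΔY 2.0000
    t=0.4850 [x] (2,4) — stop
  → r_3 = 0.4850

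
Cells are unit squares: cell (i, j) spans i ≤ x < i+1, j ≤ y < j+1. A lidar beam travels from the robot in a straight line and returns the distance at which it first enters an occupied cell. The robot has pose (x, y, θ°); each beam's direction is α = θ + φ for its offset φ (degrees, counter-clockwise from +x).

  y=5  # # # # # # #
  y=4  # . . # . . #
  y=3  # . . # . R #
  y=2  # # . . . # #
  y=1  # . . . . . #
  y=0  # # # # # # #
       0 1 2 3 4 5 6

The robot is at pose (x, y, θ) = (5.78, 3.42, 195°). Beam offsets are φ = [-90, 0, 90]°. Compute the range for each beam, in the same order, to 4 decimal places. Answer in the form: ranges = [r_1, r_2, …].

beam 1: φ=-90°, α=105°
  cosα=-0.2588 sinα=0.9659 | (5,3) | tMaxX 3.0137 tMaxY 0.6005 | tΔX 3.8637 tΔY 1.0353
    t=0.6005 [y] (5,4)
    t=1.6357 [y] (5,5) — stop
  → r_1 = 1.6357
beam 2: φ=0°, α=195°
  cosα=-0.9659 sinα=-0.2588 | (5,3) | tMaxX 0.8075 tMaxY 1.6228 | tΔX 1.0353 tΔY 3.8637
    t=0.8075 [x] (4,3)
    t=1.6228 [y] (4,2)
    t=1.8428 [x] (3,2)
    t=2.8781 [x] (2,2)
    t=3.9133 [x] (1,2) — stop
  → r_2 = 3.9133
beam 3: φ=90°, α=285°
  cosα=0.2588 sinα=-0.9659 | (5,3) | tMaxX 0.8500 tMaxY 0.4348 | tΔX 3.8637 tΔY 1.0353
    t=0.4348 [y] (5,2) — stop
  → r_3 = 0.4348

ranges = [1.6357, 3.9133, 0.4348]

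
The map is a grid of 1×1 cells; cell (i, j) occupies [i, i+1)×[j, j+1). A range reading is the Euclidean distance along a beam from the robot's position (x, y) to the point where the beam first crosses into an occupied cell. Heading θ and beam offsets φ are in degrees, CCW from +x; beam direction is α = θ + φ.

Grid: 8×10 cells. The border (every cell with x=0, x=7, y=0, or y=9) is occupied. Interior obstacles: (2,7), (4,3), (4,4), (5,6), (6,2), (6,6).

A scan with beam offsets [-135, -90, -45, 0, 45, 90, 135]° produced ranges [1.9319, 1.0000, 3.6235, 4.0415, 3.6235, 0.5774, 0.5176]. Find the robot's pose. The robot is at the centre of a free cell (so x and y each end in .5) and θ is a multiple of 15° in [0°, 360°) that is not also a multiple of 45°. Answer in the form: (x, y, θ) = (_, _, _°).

Candidates: 42 free-cell centres × 16 headings = 672 poses. Raycast each; keep the one whose scan matches to 4 dp.
  (3.5, 7.5, 60°): beam 1 = 2.5882 ≠ 1.9319 ✗
  (4.5, 7.5, 285°): beam 1 = 3.0000 ≠ 1.9319 ✗
  (5.5, 2.5, 150°): beam 1 = 0.5176 ≠ 1.9319 ✗
  (5.5, 2.5, 60°): beam 1 = 1.5529 ≠ 1.9319 ✗
  (2.5, 5.5, 30°): beam 1 = 4.6587 ≠ 1.9319 ✗
  …
  (4.5, 5.5, 150°): r_1=1.9319, r_2=1.0000, r_3=3.6235, r_4=4.0415, r_5=3.6235, r_6=0.5774, r_7=0.5176 — all match ✓
Unique over the lattice → pose = (4.5, 5.5, 150°).

(x, y, θ) = (4.5, 5.5, 150°)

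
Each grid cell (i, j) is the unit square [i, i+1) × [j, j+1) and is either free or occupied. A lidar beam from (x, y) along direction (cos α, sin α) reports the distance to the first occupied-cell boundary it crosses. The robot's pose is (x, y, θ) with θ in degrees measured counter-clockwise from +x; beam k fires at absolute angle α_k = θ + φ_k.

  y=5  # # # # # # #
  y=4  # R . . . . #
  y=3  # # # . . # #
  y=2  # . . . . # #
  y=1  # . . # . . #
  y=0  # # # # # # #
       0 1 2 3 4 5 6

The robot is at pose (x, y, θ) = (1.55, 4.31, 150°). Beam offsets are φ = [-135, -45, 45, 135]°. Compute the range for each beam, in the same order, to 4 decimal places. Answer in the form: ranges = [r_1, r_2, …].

ranges = [2.6660, 0.7143, 0.5694, 0.3209]

beam 1: φ=-135°, α=15°
  dir = (cos 15°, sin 15°) = (0.9659, 0.2588); from cell (1,4)
  next x-line at t=0.4659, next y-line at t=2.6660; Δt_x=1.0353, Δt_y=3.8637
    x: enter (2,4) at t=0.4659
    x: enter (3,4) at t=1.5012
    x: enter (4,4) at t=2.5364
    y: enter (4,5) at t=2.6660 ← occupied
  → r_1 = 2.6660
beam 2: φ=-45°, α=105°
  dir = (cos 105°, sin 105°) = (-0.2588, 0.9659); from cell (1,4)
  next x-line at t=2.1250, next y-line at t=0.7143; Δt_x=3.8637, Δt_y=1.0353
    y: enter (1,5) at t=0.7143 ← occupied
  → r_2 = 0.7143
beam 3: φ=45°, α=195°
  dir = (cos 195°, sin 195°) = (-0.9659, -0.2588); from cell (1,4)
  next x-line at t=0.5694, next y-line at t=1.1977; Δt_x=1.0353, Δt_y=3.8637
    x: enter (0,4) at t=0.5694 ← occupied
  → r_3 = 0.5694
beam 4: φ=135°, α=285°
  dir = (cos 285°, sin 285°) = (0.2588, -0.9659); from cell (1,4)
  next x-line at t=1.7387, next y-line at t=0.3209; Δt_x=3.8637, Δt_y=1.0353
    y: enter (1,3) at t=0.3209 ← occupied
  → r_4 = 0.3209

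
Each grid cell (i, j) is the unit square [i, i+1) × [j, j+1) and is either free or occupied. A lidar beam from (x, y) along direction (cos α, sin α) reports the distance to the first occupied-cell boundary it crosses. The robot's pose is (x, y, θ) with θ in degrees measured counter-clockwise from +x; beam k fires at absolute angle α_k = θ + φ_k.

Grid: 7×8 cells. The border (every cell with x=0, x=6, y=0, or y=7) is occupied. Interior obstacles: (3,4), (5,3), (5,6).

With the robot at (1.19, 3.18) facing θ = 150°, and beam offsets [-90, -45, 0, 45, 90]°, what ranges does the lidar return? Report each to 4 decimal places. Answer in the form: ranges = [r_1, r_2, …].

ranges = [4.4110, 0.7341, 0.2194, 0.1967, 0.3800]

beam 1: φ=-90°, α=60°
  d=(0.5000,0.8660)  start (1,3)  tX=1.6200 tY=0.9469  stride 1/|dx|=2.0000 1/|dy|=1.1547
    cross y-line → (1,4), t=0.9469
    cross x-line → (2,4), t=1.6200
    cross y-line → (2,5), t=2.1016
    cross y-line → (2,6), t=3.2563
    cross x-line → (3,6), t=3.6200
    cross y-line → (3,7), t=4.4110 (wall)
  → r_1 = 4.4110
beam 2: φ=-45°, α=105°
  d=(-0.2588,0.9659)  start (1,3)  tX=0.7341 tY=0.8489  stride 1/|dx|=3.8637 1/|dy|=1.0353
    cross x-line → (0,3), t=0.7341 (wall)
  → r_2 = 0.7341
beam 3: φ=0°, α=150°
  d=(-0.8660,0.5000)  start (1,3)  tX=0.2194 tY=1.6400  stride 1/|dx|=1.1547 1/|dy|=2.0000
    cross x-line → (0,3), t=0.2194 (wall)
  → r_3 = 0.2194
beam 4: φ=45°, α=195°
  d=(-0.9659,-0.2588)  start (1,3)  tX=0.1967 tY=0.6955  stride 1/|dx|=1.0353 1/|dy|=3.8637
    cross x-line → (0,3), t=0.1967 (wall)
  → r_4 = 0.1967
beam 5: φ=90°, α=240°
  d=(-0.5000,-0.8660)  start (1,3)  tX=0.3800 tY=0.2078  stride 1/|dx|=2.0000 1/|dy|=1.1547
    cross y-line → (1,2), t=0.2078
    cross x-line → (0,2), t=0.3800 (wall)
  → r_5 = 0.3800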